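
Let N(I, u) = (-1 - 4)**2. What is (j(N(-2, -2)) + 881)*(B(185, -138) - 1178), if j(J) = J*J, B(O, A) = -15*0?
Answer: -1774068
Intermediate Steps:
N(I, u) = 25 (N(I, u) = (-5)**2 = 25)
B(O, A) = 0
j(J) = J**2
(j(N(-2, -2)) + 881)*(B(185, -138) - 1178) = (25**2 + 881)*(0 - 1178) = (625 + 881)*(-1178) = 1506*(-1178) = -1774068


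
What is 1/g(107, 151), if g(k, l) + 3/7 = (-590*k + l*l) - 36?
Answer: -7/282558 ≈ -2.4774e-5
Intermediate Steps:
g(k, l) = -255/7 + l**2 - 590*k (g(k, l) = -3/7 + ((-590*k + l*l) - 36) = -3/7 + ((-590*k + l**2) - 36) = -3/7 + ((l**2 - 590*k) - 36) = -3/7 + (-36 + l**2 - 590*k) = -255/7 + l**2 - 590*k)
1/g(107, 151) = 1/(-255/7 + 151**2 - 590*107) = 1/(-255/7 + 22801 - 63130) = 1/(-282558/7) = -7/282558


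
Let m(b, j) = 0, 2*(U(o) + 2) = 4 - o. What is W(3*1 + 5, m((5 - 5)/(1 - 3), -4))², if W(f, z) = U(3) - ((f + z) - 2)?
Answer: 225/4 ≈ 56.250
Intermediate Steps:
U(o) = -o/2 (U(o) = -2 + (4 - o)/2 = -2 + (2 - o/2) = -o/2)
W(f, z) = ½ - f - z (W(f, z) = -½*3 - ((f + z) - 2) = -3/2 - (-2 + f + z) = -3/2 + (2 - f - z) = ½ - f - z)
W(3*1 + 5, m((5 - 5)/(1 - 3), -4))² = (½ - (3*1 + 5) - 1*0)² = (½ - (3 + 5) + 0)² = (½ - 1*8 + 0)² = (½ - 8 + 0)² = (-15/2)² = 225/4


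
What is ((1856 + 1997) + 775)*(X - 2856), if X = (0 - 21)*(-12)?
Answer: -12051312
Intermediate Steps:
X = 252 (X = -21*(-12) = 252)
((1856 + 1997) + 775)*(X - 2856) = ((1856 + 1997) + 775)*(252 - 2856) = (3853 + 775)*(-2604) = 4628*(-2604) = -12051312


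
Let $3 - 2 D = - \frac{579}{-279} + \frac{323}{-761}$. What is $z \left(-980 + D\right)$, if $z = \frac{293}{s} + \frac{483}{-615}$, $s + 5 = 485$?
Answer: $\frac{95453453117}{557125056} \approx 171.33$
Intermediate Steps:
$s = 480$ ($s = -5 + 485 = 480$)
$D = \frac{95485}{141546}$ ($D = \frac{3}{2} - \frac{- \frac{579}{-279} + \frac{323}{-761}}{2} = \frac{3}{2} - \frac{\left(-579\right) \left(- \frac{1}{279}\right) + 323 \left(- \frac{1}{761}\right)}{2} = \frac{3}{2} - \frac{\frac{193}{93} - \frac{323}{761}}{2} = \frac{3}{2} - \frac{58417}{70773} = \frac{95485}{141546} \approx 0.67459$)
$z = - \frac{3443}{19680}$ ($z = \frac{293}{480} + \frac{483}{-615} = 293 \cdot \frac{1}{480} + 483 \left(- \frac{1}{615}\right) = \frac{293}{480} - \frac{161}{205} = - \frac{3443}{19680} \approx -0.17495$)
$z \left(-980 + D\right) = - \frac{3443 \left(-980 + \frac{95485}{141546}\right)}{19680} = \left(- \frac{3443}{19680}\right) \left(- \frac{138619595}{141546}\right) = \frac{95453453117}{557125056}$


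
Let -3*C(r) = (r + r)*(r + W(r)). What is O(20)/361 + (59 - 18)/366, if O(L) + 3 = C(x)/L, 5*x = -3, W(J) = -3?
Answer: 1709581/16515750 ≈ 0.10351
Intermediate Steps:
x = -⅗ (x = (⅕)*(-3) = -⅗ ≈ -0.60000)
C(r) = -2*r*(-3 + r)/3 (C(r) = -(r + r)*(r - 3)/3 = -2*r*(-3 + r)/3)
O(L) = -3 - 36/(25*L) (O(L) = -3 + ((⅔)*(-⅗)*(3 - 1*(-⅗)))/L = -3 + ((⅔)*(-⅗)*(3 + ⅗))/L = -3 + ((⅔)*(-⅗)*(18/5))/L = -3 - 36/(25*L))
O(20)/361 + (59 - 18)/366 = (-3 - 36/25/20)/361 + (59 - 18)/366 = (-3 - 36/25*1/20)*(1/361) + 41*(1/366) = (-3 - 9/125)*(1/361) + 41/366 = -384/125*1/361 + 41/366 = -384/45125 + 41/366 = 1709581/16515750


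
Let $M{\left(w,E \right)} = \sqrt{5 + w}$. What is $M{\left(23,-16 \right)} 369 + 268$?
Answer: $268 + 738 \sqrt{7} \approx 2220.6$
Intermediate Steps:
$M{\left(23,-16 \right)} 369 + 268 = \sqrt{5 + 23} \cdot 369 + 268 = \sqrt{28} \cdot 369 + 268 = 2 \sqrt{7} \cdot 369 + 268 = 738 \sqrt{7} + 268 = 268 + 738 \sqrt{7}$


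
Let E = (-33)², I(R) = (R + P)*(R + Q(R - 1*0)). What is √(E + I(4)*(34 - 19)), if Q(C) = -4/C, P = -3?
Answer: 9*√14 ≈ 33.675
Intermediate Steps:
I(R) = (-3 + R)*(R - 4/R) (I(R) = (R - 3)*(R - 4/(R - 1*0)) = (-3 + R)*(R - 4/(R + 0)) = (-3 + R)*(R - 4/R))
E = 1089
√(E + I(4)*(34 - 19)) = √(1089 + (-4 + 4² - 3*4 + 12/4)*(34 - 19)) = √(1089 + (-4 + 16 - 12 + 12*(¼))*15) = √(1089 + (-4 + 16 - 12 + 3)*15) = √(1089 + 3*15) = √(1089 + 45) = √1134 = 9*√14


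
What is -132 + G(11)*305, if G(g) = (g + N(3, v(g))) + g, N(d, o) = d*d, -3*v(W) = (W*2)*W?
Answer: 9323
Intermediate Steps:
v(W) = -2*W**2/3 (v(W) = -W*2*W/3 = -2*W*W/3 = -2*W**2/3)
N(d, o) = d**2
G(g) = 9 + 2*g (G(g) = (g + 3**2) + g = (g + 9) + g = (9 + g) + g = 9 + 2*g)
-132 + G(11)*305 = -132 + (9 + 2*11)*305 = -132 + (9 + 22)*305 = -132 + 31*305 = -132 + 9455 = 9323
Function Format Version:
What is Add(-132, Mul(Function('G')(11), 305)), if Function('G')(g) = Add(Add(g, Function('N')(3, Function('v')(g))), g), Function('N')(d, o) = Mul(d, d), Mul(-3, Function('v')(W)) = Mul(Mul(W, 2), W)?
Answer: 9323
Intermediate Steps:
Function('v')(W) = Mul(Rational(-2, 3), Pow(W, 2)) (Function('v')(W) = Mul(Rational(-1, 3), Mul(Mul(W, 2), W)) = Mul(Rational(-1, 3), Mul(Mul(2, W), W)) = Mul(Rational(-1, 3), Mul(2, Pow(W, 2))) = Mul(Rational(-2, 3), Pow(W, 2)))
Function('N')(d, o) = Pow(d, 2)
Function('G')(g) = Add(9, Mul(2, g)) (Function('G')(g) = Add(Add(g, Pow(3, 2)), g) = Add(Add(g, 9), g) = Add(Add(9, g), g) = Add(9, Mul(2, g)))
Add(-132, Mul(Function('G')(11), 305)) = Add(-132, Mul(Add(9, Mul(2, 11)), 305)) = Add(-132, Mul(Add(9, 22), 305)) = Add(-132, Mul(31, 305)) = Add(-132, 9455) = 9323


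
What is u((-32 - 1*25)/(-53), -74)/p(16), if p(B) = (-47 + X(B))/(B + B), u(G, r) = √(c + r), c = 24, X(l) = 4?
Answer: -160*I*√2/43 ≈ -5.2622*I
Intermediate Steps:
u(G, r) = √(24 + r)
p(B) = -43/(2*B) (p(B) = (-47 + 4)/(B + B) = -43*1/(2*B) = -43/(2*B))
u((-32 - 1*25)/(-53), -74)/p(16) = √(24 - 74)/((-43/2/16)) = √(-50)/((-43/2*1/16)) = (5*I*√2)/(-43/32) = (5*I*√2)*(-32/43) = -160*I*√2/43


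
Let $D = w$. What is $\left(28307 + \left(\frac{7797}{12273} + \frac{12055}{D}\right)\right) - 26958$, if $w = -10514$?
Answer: $\frac{58002241007}{43012774} \approx 1348.5$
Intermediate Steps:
$D = -10514$
$\left(28307 + \left(\frac{7797}{12273} + \frac{12055}{D}\right)\right) - 26958 = \left(28307 + \left(\frac{7797}{12273} + \frac{12055}{-10514}\right)\right) - 26958 = \left(28307 + \left(7797 \cdot \frac{1}{12273} + 12055 \left(- \frac{1}{10514}\right)\right)\right) - 26958 = \left(28307 + \left(\frac{2599}{4091} - \frac{12055}{10514}\right)\right) - 26958 = \left(28307 - \frac{21991119}{43012774}\right) - 26958 = \frac{1217540602499}{43012774} - 26958 = \frac{58002241007}{43012774}$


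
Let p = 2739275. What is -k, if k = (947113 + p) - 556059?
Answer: -3130329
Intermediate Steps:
k = 3130329 (k = (947113 + 2739275) - 556059 = 3686388 - 556059 = 3130329)
-k = -1*3130329 = -3130329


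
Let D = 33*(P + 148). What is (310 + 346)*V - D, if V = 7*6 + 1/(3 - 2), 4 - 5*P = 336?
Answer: 127576/5 ≈ 25515.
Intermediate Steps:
P = -332/5 (P = ⅘ - ⅕*336 = ⅘ - 336/5 = -332/5 ≈ -66.400)
D = 13464/5 (D = 33*(-332/5 + 148) = 33*(408/5) = 13464/5 ≈ 2692.8)
V = 43 (V = 42 + 1/1 = 42 + 1 = 43)
(310 + 346)*V - D = (310 + 346)*43 - 1*13464/5 = 656*43 - 13464/5 = 28208 - 13464/5 = 127576/5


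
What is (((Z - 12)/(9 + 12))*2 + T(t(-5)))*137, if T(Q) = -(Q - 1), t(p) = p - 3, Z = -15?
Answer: 6165/7 ≈ 880.71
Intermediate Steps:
t(p) = -3 + p
T(Q) = 1 - Q (T(Q) = -(-1 + Q) = 1 - Q)
(((Z - 12)/(9 + 12))*2 + T(t(-5)))*137 = (((-15 - 12)/(9 + 12))*2 + (1 - (-3 - 5)))*137 = (-27/21*2 + (1 - 1*(-8)))*137 = (-27*1/21*2 + (1 + 8))*137 = (-9/7*2 + 9)*137 = (-18/7 + 9)*137 = (45/7)*137 = 6165/7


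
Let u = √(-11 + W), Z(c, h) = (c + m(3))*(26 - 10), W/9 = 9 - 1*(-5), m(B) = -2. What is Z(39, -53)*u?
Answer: 592*√115 ≈ 6348.5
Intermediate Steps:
W = 126 (W = 9*(9 - 1*(-5)) = 9*(9 + 5) = 9*14 = 126)
Z(c, h) = -32 + 16*c (Z(c, h) = (c - 2)*(26 - 10) = (-2 + c)*16 = -32 + 16*c)
u = √115 (u = √(-11 + 126) = √115 ≈ 10.724)
Z(39, -53)*u = (-32 + 16*39)*√115 = (-32 + 624)*√115 = 592*√115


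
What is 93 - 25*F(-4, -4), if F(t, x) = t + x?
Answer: 293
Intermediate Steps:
93 - 25*F(-4, -4) = 93 - 25*(-4 - 4) = 93 - 25*(-8) = 93 + 200 = 293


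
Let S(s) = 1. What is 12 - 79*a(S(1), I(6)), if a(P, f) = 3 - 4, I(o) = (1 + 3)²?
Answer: 91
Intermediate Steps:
I(o) = 16 (I(o) = 4² = 16)
a(P, f) = -1
12 - 79*a(S(1), I(6)) = 12 - 79*(-1) = 12 + 79 = 91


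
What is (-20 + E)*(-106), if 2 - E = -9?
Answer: 954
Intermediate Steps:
E = 11 (E = 2 - 1*(-9) = 2 + 9 = 11)
(-20 + E)*(-106) = (-20 + 11)*(-106) = -9*(-106) = 954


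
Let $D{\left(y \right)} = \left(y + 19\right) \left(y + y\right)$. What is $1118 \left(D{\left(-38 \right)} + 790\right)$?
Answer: $2497612$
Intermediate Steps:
$D{\left(y \right)} = 2 y \left(19 + y\right)$ ($D{\left(y \right)} = \left(19 + y\right) 2 y = 2 y \left(19 + y\right)$)
$1118 \left(D{\left(-38 \right)} + 790\right) = 1118 \left(2 \left(-38\right) \left(19 - 38\right) + 790\right) = 1118 \left(2 \left(-38\right) \left(-19\right) + 790\right) = 1118 \left(1444 + 790\right) = 1118 \cdot 2234 = 2497612$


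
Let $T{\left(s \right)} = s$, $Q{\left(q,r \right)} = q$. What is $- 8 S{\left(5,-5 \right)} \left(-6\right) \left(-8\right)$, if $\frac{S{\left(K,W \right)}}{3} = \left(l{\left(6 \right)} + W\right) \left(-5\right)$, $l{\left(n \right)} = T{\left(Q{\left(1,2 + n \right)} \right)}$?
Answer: $-23040$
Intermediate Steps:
$l{\left(n \right)} = 1$
$S{\left(K,W \right)} = -15 - 15 W$ ($S{\left(K,W \right)} = 3 \left(1 + W\right) \left(-5\right) = 3 \left(-5 - 5 W\right) = -15 - 15 W$)
$- 8 S{\left(5,-5 \right)} \left(-6\right) \left(-8\right) = - 8 \left(-15 - -75\right) \left(-6\right) \left(-8\right) = - 8 \left(-15 + 75\right) \left(-6\right) \left(-8\right) = - 8 \cdot 60 \left(-6\right) \left(-8\right) = - 8 \left(\left(-360\right) \left(-8\right)\right) = \left(-8\right) 2880 = -23040$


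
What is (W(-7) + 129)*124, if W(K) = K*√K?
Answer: 15996 - 868*I*√7 ≈ 15996.0 - 2296.5*I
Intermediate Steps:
W(K) = K^(3/2)
(W(-7) + 129)*124 = ((-7)^(3/2) + 129)*124 = (-7*I*√7 + 129)*124 = (129 - 7*I*√7)*124 = 15996 - 868*I*√7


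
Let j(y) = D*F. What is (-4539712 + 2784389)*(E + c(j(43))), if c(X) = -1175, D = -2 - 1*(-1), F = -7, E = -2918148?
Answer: 5124354806329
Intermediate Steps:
D = -1 (D = -2 + 1 = -1)
j(y) = 7 (j(y) = -1*(-7) = 7)
(-4539712 + 2784389)*(E + c(j(43))) = (-4539712 + 2784389)*(-2918148 - 1175) = -1755323*(-2919323) = 5124354806329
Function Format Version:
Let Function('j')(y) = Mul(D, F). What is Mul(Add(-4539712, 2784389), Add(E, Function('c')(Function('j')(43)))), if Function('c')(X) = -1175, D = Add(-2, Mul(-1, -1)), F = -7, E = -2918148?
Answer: 5124354806329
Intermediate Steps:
D = -1 (D = Add(-2, 1) = -1)
Function('j')(y) = 7 (Function('j')(y) = Mul(-1, -7) = 7)
Mul(Add(-4539712, 2784389), Add(E, Function('c')(Function('j')(43)))) = Mul(Add(-4539712, 2784389), Add(-2918148, -1175)) = Mul(-1755323, -2919323) = 5124354806329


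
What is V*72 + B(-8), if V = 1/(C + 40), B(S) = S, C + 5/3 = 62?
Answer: -2192/301 ≈ -7.2824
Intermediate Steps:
C = 181/3 (C = -5/3 + 62 = 181/3 ≈ 60.333)
V = 3/301 (V = 1/(181/3 + 40) = 1/(301/3) = 3/301 ≈ 0.0099668)
V*72 + B(-8) = (3/301)*72 - 8 = 216/301 - 8 = -2192/301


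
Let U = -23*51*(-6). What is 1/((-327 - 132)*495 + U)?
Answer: -1/220167 ≈ -4.5420e-6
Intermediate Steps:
U = 7038 (U = -1173*(-6) = 7038)
1/((-327 - 132)*495 + U) = 1/((-327 - 132)*495 + 7038) = 1/(-459*495 + 7038) = 1/(-227205 + 7038) = 1/(-220167) = -1/220167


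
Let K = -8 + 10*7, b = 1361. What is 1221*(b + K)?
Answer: 1737483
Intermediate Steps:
K = 62 (K = -8 + 70 = 62)
1221*(b + K) = 1221*(1361 + 62) = 1221*1423 = 1737483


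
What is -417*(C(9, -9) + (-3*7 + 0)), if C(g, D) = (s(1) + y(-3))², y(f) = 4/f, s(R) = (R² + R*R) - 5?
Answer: 2780/3 ≈ 926.67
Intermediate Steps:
s(R) = -5 + 2*R² (s(R) = (R² + R²) - 5 = 2*R² - 5 = -5 + 2*R²)
C(g, D) = 169/9 (C(g, D) = ((-5 + 2*1²) + 4/(-3))² = ((-5 + 2*1) + 4*(-⅓))² = ((-5 + 2) - 4/3)² = (-3 - 4/3)² = (-13/3)² = 169/9)
-417*(C(9, -9) + (-3*7 + 0)) = -417*(169/9 + (-3*7 + 0)) = -417*(169/9 + (-21 + 0)) = -417*(169/9 - 21) = -417*(-20/9) = 2780/3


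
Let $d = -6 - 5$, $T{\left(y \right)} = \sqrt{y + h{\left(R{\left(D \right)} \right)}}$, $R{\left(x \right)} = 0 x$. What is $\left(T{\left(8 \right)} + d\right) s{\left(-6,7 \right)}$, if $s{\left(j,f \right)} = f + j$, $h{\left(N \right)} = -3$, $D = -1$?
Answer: $-11 + \sqrt{5} \approx -8.7639$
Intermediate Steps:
$R{\left(x \right)} = 0$
$T{\left(y \right)} = \sqrt{-3 + y}$ ($T{\left(y \right)} = \sqrt{y - 3} = \sqrt{-3 + y}$)
$d = -11$ ($d = -6 - 5 = -11$)
$\left(T{\left(8 \right)} + d\right) s{\left(-6,7 \right)} = \left(\sqrt{-3 + 8} - 11\right) \left(7 - 6\right) = \left(\sqrt{5} - 11\right) 1 = \left(-11 + \sqrt{5}\right) 1 = -11 + \sqrt{5}$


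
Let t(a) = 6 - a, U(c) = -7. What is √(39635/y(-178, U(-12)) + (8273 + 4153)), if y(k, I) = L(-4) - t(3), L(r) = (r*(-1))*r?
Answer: √3732721/19 ≈ 101.69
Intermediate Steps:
L(r) = -r² (L(r) = (-r)*r = -r²)
y(k, I) = -19 (y(k, I) = -1*(-4)² - (6 - 1*3) = -1*16 - (6 - 3) = -16 - 1*3 = -16 - 3 = -19)
√(39635/y(-178, U(-12)) + (8273 + 4153)) = √(39635/(-19) + (8273 + 4153)) = √(39635*(-1/19) + 12426) = √(-39635/19 + 12426) = √(196459/19) = √3732721/19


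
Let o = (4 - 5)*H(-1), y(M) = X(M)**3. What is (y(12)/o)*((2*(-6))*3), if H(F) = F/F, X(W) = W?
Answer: 62208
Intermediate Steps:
H(F) = 1
y(M) = M**3
o = -1 (o = (4 - 5)*1 = -1*1 = -1)
(y(12)/o)*((2*(-6))*3) = (12**3/(-1))*((2*(-6))*3) = (1728*(-1))*(-12*3) = -1728*(-36) = 62208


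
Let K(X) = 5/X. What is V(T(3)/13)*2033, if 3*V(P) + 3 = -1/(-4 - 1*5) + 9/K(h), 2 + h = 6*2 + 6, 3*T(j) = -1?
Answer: 2370478/135 ≈ 17559.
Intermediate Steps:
T(j) = -⅓ (T(j) = (⅓)*(-1) = -⅓)
h = 16 (h = -2 + (6*2 + 6) = -2 + (12 + 6) = -2 + 18 = 16)
V(P) = 1166/135 (V(P) = -1 + (-1/(-4 - 1*5) + 9/((5/16)))/3 = -1 + (-1/(-4 - 5) + 9/((5*(1/16))))/3 = -1 + (-1/(-9) + 9/(5/16))/3 = -1 + (-1*(-⅑) + 9*(16/5))/3 = -1 + (⅑ + 144/5)/3 = -1 + (⅓)*(1301/45) = -1 + 1301/135 = 1166/135)
V(T(3)/13)*2033 = (1166/135)*2033 = 2370478/135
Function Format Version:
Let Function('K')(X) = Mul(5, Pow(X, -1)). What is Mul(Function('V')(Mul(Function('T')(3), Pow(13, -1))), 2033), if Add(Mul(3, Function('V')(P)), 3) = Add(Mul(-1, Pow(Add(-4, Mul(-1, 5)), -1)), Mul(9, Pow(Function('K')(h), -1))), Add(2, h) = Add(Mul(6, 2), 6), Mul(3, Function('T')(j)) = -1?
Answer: Rational(2370478, 135) ≈ 17559.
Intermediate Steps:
Function('T')(j) = Rational(-1, 3) (Function('T')(j) = Mul(Rational(1, 3), -1) = Rational(-1, 3))
h = 16 (h = Add(-2, Add(Mul(6, 2), 6)) = Add(-2, Add(12, 6)) = Add(-2, 18) = 16)
Function('V')(P) = Rational(1166, 135) (Function('V')(P) = Add(-1, Mul(Rational(1, 3), Add(Mul(-1, Pow(Add(-4, Mul(-1, 5)), -1)), Mul(9, Pow(Mul(5, Pow(16, -1)), -1))))) = Add(-1, Mul(Rational(1, 3), Add(Mul(-1, Pow(Add(-4, -5), -1)), Mul(9, Pow(Mul(5, Rational(1, 16)), -1))))) = Add(-1, Mul(Rational(1, 3), Add(Mul(-1, Pow(-9, -1)), Mul(9, Pow(Rational(5, 16), -1))))) = Add(-1, Mul(Rational(1, 3), Add(Mul(-1, Rational(-1, 9)), Mul(9, Rational(16, 5))))) = Add(-1, Mul(Rational(1, 3), Add(Rational(1, 9), Rational(144, 5)))) = Add(-1, Mul(Rational(1, 3), Rational(1301, 45))) = Add(-1, Rational(1301, 135)) = Rational(1166, 135))
Mul(Function('V')(Mul(Function('T')(3), Pow(13, -1))), 2033) = Mul(Rational(1166, 135), 2033) = Rational(2370478, 135)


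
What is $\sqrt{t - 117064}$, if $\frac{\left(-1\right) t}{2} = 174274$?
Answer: $2 i \sqrt{116403} \approx 682.36 i$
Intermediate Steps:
$t = -348548$ ($t = \left(-2\right) 174274 = -348548$)
$\sqrt{t - 117064} = \sqrt{-348548 - 117064} = \sqrt{-465612} = 2 i \sqrt{116403}$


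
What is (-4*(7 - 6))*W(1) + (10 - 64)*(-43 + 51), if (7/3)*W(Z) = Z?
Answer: -3036/7 ≈ -433.71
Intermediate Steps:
W(Z) = 3*Z/7
(-4*(7 - 6))*W(1) + (10 - 64)*(-43 + 51) = (-4*(7 - 6))*((3/7)*1) + (10 - 64)*(-43 + 51) = -4*1*(3/7) - 54*8 = -4*3/7 - 432 = -12/7 - 432 = -3036/7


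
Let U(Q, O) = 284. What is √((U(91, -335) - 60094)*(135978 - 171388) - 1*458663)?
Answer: √2117413437 ≈ 46015.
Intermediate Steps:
√((U(91, -335) - 60094)*(135978 - 171388) - 1*458663) = √((284 - 60094)*(135978 - 171388) - 1*458663) = √(-59810*(-35410) - 458663) = √(2117872100 - 458663) = √2117413437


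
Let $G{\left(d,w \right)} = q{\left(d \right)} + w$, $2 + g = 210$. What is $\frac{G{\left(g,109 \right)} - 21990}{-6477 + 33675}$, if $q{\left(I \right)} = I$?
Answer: $- \frac{21673}{27198} \approx -0.79686$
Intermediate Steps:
$g = 208$ ($g = -2 + 210 = 208$)
$G{\left(d,w \right)} = d + w$
$\frac{G{\left(g,109 \right)} - 21990}{-6477 + 33675} = \frac{\left(208 + 109\right) - 21990}{-6477 + 33675} = \frac{317 - 21990}{27198} = \left(-21673\right) \frac{1}{27198} = - \frac{21673}{27198}$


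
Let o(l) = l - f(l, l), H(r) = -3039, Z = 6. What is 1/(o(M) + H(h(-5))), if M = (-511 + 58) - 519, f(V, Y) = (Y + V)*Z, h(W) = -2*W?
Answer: 1/7653 ≈ 0.00013067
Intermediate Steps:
f(V, Y) = 6*V + 6*Y (f(V, Y) = (Y + V)*6 = (V + Y)*6 = 6*V + 6*Y)
M = -972 (M = -453 - 519 = -972)
o(l) = -11*l (o(l) = l - (6*l + 6*l) = l - 12*l = -11*l)
1/(o(M) + H(h(-5))) = 1/(-11*(-972) - 3039) = 1/(10692 - 3039) = 1/7653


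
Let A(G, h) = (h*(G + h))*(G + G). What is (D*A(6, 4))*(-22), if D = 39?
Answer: -411840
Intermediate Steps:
A(G, h) = 2*G*h*(G + h) (A(G, h) = (h*(G + h))*(2*G) = 2*G*h*(G + h))
(D*A(6, 4))*(-22) = (39*(2*6*4*(6 + 4)))*(-22) = (39*(2*6*4*10))*(-22) = (39*480)*(-22) = 18720*(-22) = -411840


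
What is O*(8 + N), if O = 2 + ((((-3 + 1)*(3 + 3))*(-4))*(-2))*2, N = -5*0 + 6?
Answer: -2660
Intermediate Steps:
N = 6 (N = 0 + 6 = 6)
O = -190 (O = 2 + ((-2*6*(-4))*(-2))*2 = 2 + (-12*(-4)*(-2))*2 = 2 + (48*(-2))*2 = 2 - 96*2 = 2 - 192 = -190)
O*(8 + N) = -190*(8 + 6) = -190*14 = -2660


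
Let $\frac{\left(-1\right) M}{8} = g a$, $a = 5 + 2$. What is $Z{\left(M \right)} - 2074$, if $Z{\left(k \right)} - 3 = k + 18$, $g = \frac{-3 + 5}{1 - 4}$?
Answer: $- \frac{6047}{3} \approx -2015.7$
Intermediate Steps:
$g = - \frac{2}{3}$ ($g = \frac{2}{-3} = 2 \left(- \frac{1}{3}\right) = - \frac{2}{3} \approx -0.66667$)
$a = 7$
$M = \frac{112}{3}$ ($M = - 8 \left(\left(- \frac{2}{3}\right) 7\right) = \left(-8\right) \left(- \frac{14}{3}\right) = \frac{112}{3} \approx 37.333$)
$Z{\left(k \right)} = 21 + k$ ($Z{\left(k \right)} = 3 + \left(k + 18\right) = 3 + \left(18 + k\right) = 21 + k$)
$Z{\left(M \right)} - 2074 = \left(21 + \frac{112}{3}\right) - 2074 = \frac{175}{3} - 2074 = - \frac{6047}{3}$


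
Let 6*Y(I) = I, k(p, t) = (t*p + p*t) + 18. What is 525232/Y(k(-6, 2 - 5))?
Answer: 525232/9 ≈ 58359.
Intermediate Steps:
k(p, t) = 18 + 2*p*t (k(p, t) = (p*t + p*t) + 18 = 2*p*t + 18 = 18 + 2*p*t)
Y(I) = I/6
525232/Y(k(-6, 2 - 5)) = 525232/(((18 + 2*(-6)*(2 - 5))/6)) = 525232/(((18 + 2*(-6)*(-3))/6)) = 525232/(((18 + 36)/6)) = 525232/(((⅙)*54)) = 525232/9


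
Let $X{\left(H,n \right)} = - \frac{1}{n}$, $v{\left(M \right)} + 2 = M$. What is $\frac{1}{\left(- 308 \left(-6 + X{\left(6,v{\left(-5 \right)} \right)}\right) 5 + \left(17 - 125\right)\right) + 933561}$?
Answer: $\frac{1}{942473} \approx 1.061 \cdot 10^{-6}$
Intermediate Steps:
$v{\left(M \right)} = -2 + M$
$\frac{1}{\left(- 308 \left(-6 + X{\left(6,v{\left(-5 \right)} \right)}\right) 5 + \left(17 - 125\right)\right) + 933561} = \frac{1}{\left(- 308 \left(-6 - \frac{1}{-2 - 5}\right) 5 + \left(17 - 125\right)\right) + 933561} = \frac{1}{\left(- 308 \left(-6 - \frac{1}{-7}\right) 5 - 108\right) + 933561} = \frac{1}{\left(- 308 \left(-6 - - \frac{1}{7}\right) 5 - 108\right) + 933561} = \frac{1}{\left(- 308 \left(-6 + \frac{1}{7}\right) 5 - 108\right) + 933561} = \frac{1}{\left(- 308 \left(\left(- \frac{41}{7}\right) 5\right) - 108\right) + 933561} = \frac{1}{\left(\left(-308\right) \left(- \frac{205}{7}\right) - 108\right) + 933561} = \frac{1}{\left(9020 - 108\right) + 933561} = \frac{1}{8912 + 933561} = \frac{1}{942473}$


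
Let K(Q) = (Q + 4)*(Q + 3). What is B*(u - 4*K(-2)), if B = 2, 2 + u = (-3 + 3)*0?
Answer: -20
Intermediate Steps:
K(Q) = (3 + Q)*(4 + Q) (K(Q) = (4 + Q)*(3 + Q) = (3 + Q)*(4 + Q))
u = -2 (u = -2 + (-3 + 3)*0 = -2 + 0*0 = -2 + 0 = -2)
B*(u - 4*K(-2)) = 2*(-2 - 4*(12 + (-2)² + 7*(-2))) = 2*(-2 - 4*(12 + 4 - 14)) = 2*(-2 - 4*2) = 2*(-2 - 8) = 2*(-10) = -20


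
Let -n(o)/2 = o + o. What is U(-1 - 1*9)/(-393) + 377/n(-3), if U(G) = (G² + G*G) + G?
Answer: 16209/524 ≈ 30.933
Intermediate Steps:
U(G) = G + 2*G² (U(G) = (G² + G²) + G = 2*G² + G = G + 2*G²)
n(o) = -4*o (n(o) = -2*(o + o) = -4*o)
U(-1 - 1*9)/(-393) + 377/n(-3) = ((-1 - 1*9)*(1 + 2*(-1 - 1*9)))/(-393) + 377/((-4*(-3))) = ((-1 - 9)*(1 + 2*(-1 - 9)))*(-1/393) + 377/12 = -10*(1 + 2*(-10))*(-1/393) + 377*(1/12) = -10*(1 - 20)*(-1/393) + 377/12 = -10*(-19)*(-1/393) + 377/12 = 190*(-1/393) + 377/12 = -190/393 + 377/12 = 16209/524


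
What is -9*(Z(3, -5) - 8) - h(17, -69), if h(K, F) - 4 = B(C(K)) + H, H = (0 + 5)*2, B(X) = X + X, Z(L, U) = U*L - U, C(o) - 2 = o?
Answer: 110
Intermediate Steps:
C(o) = 2 + o
Z(L, U) = -U + L*U (Z(L, U) = L*U - U = -U + L*U)
B(X) = 2*X
H = 10 (H = 5*2 = 10)
h(K, F) = 18 + 2*K (h(K, F) = 4 + (2*(2 + K) + 10) = 4 + ((4 + 2*K) + 10) = 4 + (14 + 2*K) = 18 + 2*K)
-9*(Z(3, -5) - 8) - h(17, -69) = -9*(-5*(-1 + 3) - 8) - (18 + 2*17) = -9*(-5*2 - 8) - (18 + 34) = -9*(-10 - 8) - 1*52 = -9*(-18) - 52 = 162 - 52 = 110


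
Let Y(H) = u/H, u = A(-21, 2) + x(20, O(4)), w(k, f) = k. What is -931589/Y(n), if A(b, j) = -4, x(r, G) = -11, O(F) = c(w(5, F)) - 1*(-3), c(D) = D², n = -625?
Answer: -116448625/3 ≈ -3.8816e+7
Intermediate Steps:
O(F) = 28 (O(F) = 5² - 1*(-3) = 25 + 3 = 28)
u = -15 (u = -4 - 11 = -15)
Y(H) = -15/H
-931589/Y(n) = -931589/((-15/(-625))) = -931589/((-15*(-1/625))) = -931589/3/125 = -931589*125/3 = -116448625/3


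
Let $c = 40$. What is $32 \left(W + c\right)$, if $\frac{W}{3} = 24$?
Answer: $3584$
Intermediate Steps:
$W = 72$ ($W = 3 \cdot 24 = 72$)
$32 \left(W + c\right) = 32 \left(72 + 40\right) = 32 \cdot 112 = 3584$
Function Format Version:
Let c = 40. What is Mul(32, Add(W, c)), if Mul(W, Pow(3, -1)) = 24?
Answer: 3584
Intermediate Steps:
W = 72 (W = Mul(3, 24) = 72)
Mul(32, Add(W, c)) = Mul(32, Add(72, 40)) = Mul(32, 112) = 3584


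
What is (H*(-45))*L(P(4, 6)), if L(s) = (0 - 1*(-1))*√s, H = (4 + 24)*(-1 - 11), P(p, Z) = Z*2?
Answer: 30240*√3 ≈ 52377.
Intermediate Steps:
P(p, Z) = 2*Z
H = -336 (H = 28*(-12) = -336)
L(s) = √s (L(s) = (0 + 1)*√s = 1*√s = √s)
(H*(-45))*L(P(4, 6)) = (-336*(-45))*√(2*6) = 15120*√12 = 15120*(2*√3) = 30240*√3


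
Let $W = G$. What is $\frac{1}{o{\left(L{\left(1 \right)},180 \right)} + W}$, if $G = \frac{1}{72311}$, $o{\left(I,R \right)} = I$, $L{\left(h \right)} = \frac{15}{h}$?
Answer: $\frac{72311}{1084666} \approx 0.066667$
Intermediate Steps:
$G = \frac{1}{72311} \approx 1.3829 \cdot 10^{-5}$
$W = \frac{1}{72311} \approx 1.3829 \cdot 10^{-5}$
$\frac{1}{o{\left(L{\left(1 \right)},180 \right)} + W} = \frac{1}{\frac{15}{1} + \frac{1}{72311}} = \frac{1}{15 \cdot 1 + \frac{1}{72311}} = \frac{1}{15 + \frac{1}{72311}} = \frac{1}{\frac{1084666}{72311}} = \frac{72311}{1084666}$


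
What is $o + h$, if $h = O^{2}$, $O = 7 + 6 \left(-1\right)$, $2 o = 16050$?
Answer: $8026$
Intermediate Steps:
$o = 8025$ ($o = \frac{1}{2} \cdot 16050 = 8025$)
$O = 1$ ($O = 7 - 6 = 1$)
$h = 1$ ($h = 1^{2} = 1$)
$o + h = 8025 + 1 = 8026$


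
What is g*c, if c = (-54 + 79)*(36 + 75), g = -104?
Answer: -288600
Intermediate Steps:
c = 2775 (c = 25*111 = 2775)
g*c = -104*2775 = -288600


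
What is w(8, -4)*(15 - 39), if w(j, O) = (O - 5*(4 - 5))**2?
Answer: -24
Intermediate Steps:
w(j, O) = (5 + O)**2 (w(j, O) = (O - 5*(-1))**2 = (O + 5)**2 = (5 + O)**2)
w(8, -4)*(15 - 39) = (5 - 4)**2*(15 - 39) = 1**2*(-24) = 1*(-24) = -24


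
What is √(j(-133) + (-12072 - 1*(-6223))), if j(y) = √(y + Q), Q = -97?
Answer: √(-5849 + I*√230) ≈ 0.0992 + 76.479*I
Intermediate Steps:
j(y) = √(-97 + y) (j(y) = √(y - 97) = √(-97 + y))
√(j(-133) + (-12072 - 1*(-6223))) = √(√(-97 - 133) + (-12072 - 1*(-6223))) = √(√(-230) + (-12072 + 6223)) = √(I*√230 - 5849) = √(-5849 + I*√230)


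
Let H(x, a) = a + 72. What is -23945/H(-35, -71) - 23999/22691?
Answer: -543359994/22691 ≈ -23946.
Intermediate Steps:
H(x, a) = 72 + a
-23945/H(-35, -71) - 23999/22691 = -23945/(72 - 71) - 23999/22691 = -23945/1 - 23999*1/22691 = -23945*1 - 23999/22691 = -23945 - 23999/22691 = -543359994/22691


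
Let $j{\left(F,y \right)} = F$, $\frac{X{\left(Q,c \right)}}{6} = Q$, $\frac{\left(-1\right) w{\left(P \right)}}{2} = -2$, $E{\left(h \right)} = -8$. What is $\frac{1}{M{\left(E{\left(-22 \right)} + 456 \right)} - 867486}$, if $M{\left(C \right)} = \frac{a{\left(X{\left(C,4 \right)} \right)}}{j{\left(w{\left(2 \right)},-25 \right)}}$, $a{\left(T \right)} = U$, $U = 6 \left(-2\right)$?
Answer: $- \frac{1}{867489} \approx -1.1528 \cdot 10^{-6}$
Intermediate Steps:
$w{\left(P \right)} = 4$ ($w{\left(P \right)} = \left(-2\right) \left(-2\right) = 4$)
$U = -12$
$X{\left(Q,c \right)} = 6 Q$
$a{\left(T \right)} = -12$
$M{\left(C \right)} = -3$ ($M{\left(C \right)} = - \frac{12}{4} = \left(-12\right) \frac{1}{4} = -3$)
$\frac{1}{M{\left(E{\left(-22 \right)} + 456 \right)} - 867486} = \frac{1}{-3 - 867486} = \frac{1}{-867489} = - \frac{1}{867489}$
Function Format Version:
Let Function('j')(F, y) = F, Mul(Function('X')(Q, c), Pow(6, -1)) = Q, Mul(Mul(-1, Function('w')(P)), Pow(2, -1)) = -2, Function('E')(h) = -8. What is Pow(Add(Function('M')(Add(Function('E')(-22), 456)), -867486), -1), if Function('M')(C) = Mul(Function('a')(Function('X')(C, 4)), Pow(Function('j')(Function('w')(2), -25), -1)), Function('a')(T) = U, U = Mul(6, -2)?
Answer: Rational(-1, 867489) ≈ -1.1528e-6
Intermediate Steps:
Function('w')(P) = 4 (Function('w')(P) = Mul(-2, -2) = 4)
U = -12
Function('X')(Q, c) = Mul(6, Q)
Function('a')(T) = -12
Function('M')(C) = -3 (Function('M')(C) = Mul(-12, Pow(4, -1)) = Mul(-12, Rational(1, 4)) = -3)
Pow(Add(Function('M')(Add(Function('E')(-22), 456)), -867486), -1) = Pow(Add(-3, -867486), -1) = Pow(-867489, -1) = Rational(-1, 867489)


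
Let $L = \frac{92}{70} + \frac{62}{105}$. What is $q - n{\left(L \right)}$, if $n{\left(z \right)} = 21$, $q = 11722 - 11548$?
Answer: $153$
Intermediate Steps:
$q = 174$ ($q = 11722 - 11548 = 174$)
$L = \frac{40}{21}$ ($L = 92 \cdot \frac{1}{70} + 62 \cdot \frac{1}{105} = \frac{46}{35} + \frac{62}{105} = \frac{40}{21} \approx 1.9048$)
$q - n{\left(L \right)} = 174 - 21 = 153$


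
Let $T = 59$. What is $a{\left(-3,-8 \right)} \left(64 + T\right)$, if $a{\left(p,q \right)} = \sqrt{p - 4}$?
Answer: $123 i \sqrt{7} \approx 325.43 i$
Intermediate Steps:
$a{\left(p,q \right)} = \sqrt{-4 + p}$
$a{\left(-3,-8 \right)} \left(64 + T\right) = \sqrt{-4 - 3} \left(64 + 59\right) = \sqrt{-7} \cdot 123 = i \sqrt{7} \cdot 123 = 123 i \sqrt{7}$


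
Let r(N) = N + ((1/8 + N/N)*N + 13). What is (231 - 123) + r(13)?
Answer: 1189/8 ≈ 148.63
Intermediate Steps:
r(N) = 13 + 17*N/8 (r(N) = N + ((1*(⅛) + 1)*N + 13) = N + ((⅛ + 1)*N + 13) = N + (9*N/8 + 13) = N + (13 + 9*N/8) = 13 + 17*N/8)
(231 - 123) + r(13) = (231 - 123) + (13 + (17/8)*13) = 108 + (13 + 221/8) = 108 + 325/8 = 1189/8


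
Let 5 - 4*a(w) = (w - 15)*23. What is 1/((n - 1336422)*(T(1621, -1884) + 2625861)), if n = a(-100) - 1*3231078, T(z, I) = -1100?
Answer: -2/23973713926675 ≈ -8.3425e-14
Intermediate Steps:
a(w) = 175/2 - 23*w/4 (a(w) = 5/4 - (w - 15)*23/4 = 5/4 - (-15 + w)*23/4 = 5/4 - (-345 + 23*w)/4 = 5/4 + (345/4 - 23*w/4) = 175/2 - 23*w/4)
n = -6460831/2 (n = (175/2 - 23/4*(-100)) - 1*3231078 = (175/2 + 575) - 3231078 = 1325/2 - 3231078 = -6460831/2 ≈ -3.2304e+6)
1/((n - 1336422)*(T(1621, -1884) + 2625861)) = 1/((-6460831/2 - 1336422)*(-1100 + 2625861)) = 1/(-9133675/2*2624761) = -2/9133675*1/2624761 = -2/23973713926675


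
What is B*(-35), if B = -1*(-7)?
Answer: -245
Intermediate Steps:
B = 7
B*(-35) = 7*(-35) = -245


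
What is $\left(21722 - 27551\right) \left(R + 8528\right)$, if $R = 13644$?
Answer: $-129240588$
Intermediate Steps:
$\left(21722 - 27551\right) \left(R + 8528\right) = \left(21722 - 27551\right) \left(13644 + 8528\right) = \left(-5829\right) 22172 = -129240588$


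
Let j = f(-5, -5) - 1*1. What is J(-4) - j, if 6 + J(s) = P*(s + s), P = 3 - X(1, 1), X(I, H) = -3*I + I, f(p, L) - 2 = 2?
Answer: -49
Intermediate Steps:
f(p, L) = 4 (f(p, L) = 2 + 2 = 4)
j = 3 (j = 4 - 1*1 = 4 - 1 = 3)
X(I, H) = -2*I
P = 5 (P = 3 - (-2) = 3 - 1*(-2) = 3 + 2 = 5)
J(s) = -6 + 10*s (J(s) = -6 + 5*(s + s) = -6 + 5*(2*s) = -6 + 10*s)
J(-4) - j = (-6 + 10*(-4)) - 1*3 = (-6 - 40) - 3 = -46 - 3 = -49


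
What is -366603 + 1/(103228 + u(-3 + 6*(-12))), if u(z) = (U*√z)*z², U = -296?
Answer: -19056714163629772781/51981882754996 + 1040625*I*√3/25990941377498 ≈ -3.666e+5 + 6.9348e-8*I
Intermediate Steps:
u(z) = -296*z^(5/2) (u(z) = (-296*√z)*z² = -296*z^(5/2))
-366603 + 1/(103228 + u(-3 + 6*(-12))) = -366603 + 1/(103228 - 296*(-3 + 6*(-12))^(5/2)) = -366603 + 1/(103228 - 296*(-3 - 72)^(5/2)) = -366603 + 1/(103228 - 8325000*I*√3)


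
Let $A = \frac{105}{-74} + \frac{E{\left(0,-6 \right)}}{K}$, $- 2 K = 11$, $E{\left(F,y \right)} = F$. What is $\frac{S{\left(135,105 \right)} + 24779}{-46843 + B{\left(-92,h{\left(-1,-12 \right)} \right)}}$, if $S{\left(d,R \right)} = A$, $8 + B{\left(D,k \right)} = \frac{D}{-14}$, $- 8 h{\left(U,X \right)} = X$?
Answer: $- \frac{12834787}{24265414} \approx -0.52893$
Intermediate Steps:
$h{\left(U,X \right)} = - \frac{X}{8}$
$B{\left(D,k \right)} = -8 - \frac{D}{14}$ ($B{\left(D,k \right)} = -8 + \frac{D}{-14} = -8 + D \left(- \frac{1}{14}\right) = -8 - \frac{D}{14}$)
$K = - \frac{11}{2}$ ($K = \left(- \frac{1}{2}\right) 11 = - \frac{11}{2} \approx -5.5$)
$A = - \frac{105}{74}$ ($A = \frac{105}{-74} + \frac{0}{- \frac{11}{2}} = 105 \left(- \frac{1}{74}\right) + 0 \left(- \frac{2}{11}\right) = - \frac{105}{74} + 0 = - \frac{105}{74} \approx -1.4189$)
$S{\left(d,R \right)} = - \frac{105}{74}$
$\frac{S{\left(135,105 \right)} + 24779}{-46843 + B{\left(-92,h{\left(-1,-12 \right)} \right)}} = \frac{- \frac{105}{74} + 24779}{-46843 - \frac{10}{7}} = \frac{1833541}{74 \left(-46843 + \left(-8 + \frac{46}{7}\right)\right)} = \frac{1833541}{74 \left(-46843 - \frac{10}{7}\right)} = \frac{1833541}{74 \left(- \frac{327911}{7}\right)} = \frac{1833541}{74} \left(- \frac{7}{327911}\right) = - \frac{12834787}{24265414}$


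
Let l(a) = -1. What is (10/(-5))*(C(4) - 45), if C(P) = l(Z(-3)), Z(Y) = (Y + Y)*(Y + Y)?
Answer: 92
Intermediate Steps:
Z(Y) = 4*Y² (Z(Y) = (2*Y)*(2*Y) = 4*Y²)
C(P) = -1
(10/(-5))*(C(4) - 45) = (10/(-5))*(-1 - 45) = (10*(-⅕))*(-46) = -2*(-46) = 92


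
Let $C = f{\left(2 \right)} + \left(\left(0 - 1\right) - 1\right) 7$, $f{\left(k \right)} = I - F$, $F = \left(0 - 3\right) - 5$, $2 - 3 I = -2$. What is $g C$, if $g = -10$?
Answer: $\frac{140}{3} \approx 46.667$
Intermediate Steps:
$I = \frac{4}{3}$ ($I = \frac{2}{3} - - \frac{2}{3} = \frac{2}{3} + \frac{2}{3} = \frac{4}{3} \approx 1.3333$)
$F = -8$ ($F = -3 - 5 = -8$)
$f{\left(k \right)} = \frac{28}{3}$ ($f{\left(k \right)} = \frac{4}{3} - -8 = \frac{4}{3} + 8 = \frac{28}{3}$)
$C = - \frac{14}{3}$ ($C = \frac{28}{3} + \left(\left(0 - 1\right) - 1\right) 7 = \frac{28}{3} + \left(-1 - 1\right) 7 = \frac{28}{3} - 14 = - \frac{14}{3} \approx -4.6667$)
$g C = \left(-10\right) \left(- \frac{14}{3}\right) = \frac{140}{3}$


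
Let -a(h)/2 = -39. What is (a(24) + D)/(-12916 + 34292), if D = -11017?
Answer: -10939/21376 ≈ -0.51174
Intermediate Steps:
a(h) = 78 (a(h) = -2*(-39) = 78)
(a(24) + D)/(-12916 + 34292) = (78 - 11017)/(-12916 + 34292) = -10939/21376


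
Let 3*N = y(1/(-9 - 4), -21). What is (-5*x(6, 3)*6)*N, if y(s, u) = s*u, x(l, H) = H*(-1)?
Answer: 630/13 ≈ 48.462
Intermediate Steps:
x(l, H) = -H
N = 7/13 (N = (-21/(-9 - 4))/3 = (-21/(-13))/3 = (-1/13*(-21))/3 = (1/3)*(21/13) = 7/13 ≈ 0.53846)
(-5*x(6, 3)*6)*N = (-(-5)*3*6)*(7/13) = (-5*(-3)*6)*(7/13) = (15*6)*(7/13) = 90*(7/13) = 630/13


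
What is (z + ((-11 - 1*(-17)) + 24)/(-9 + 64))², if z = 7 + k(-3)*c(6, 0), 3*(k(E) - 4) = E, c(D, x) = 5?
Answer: 61504/121 ≈ 508.30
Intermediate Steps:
k(E) = 4 + E/3
z = 22 (z = 7 + (4 + (⅓)*(-3))*5 = 7 + (4 - 1)*5 = 7 + 3*5 = 7 + 15 = 22)
(z + ((-11 - 1*(-17)) + 24)/(-9 + 64))² = (22 + ((-11 - 1*(-17)) + 24)/(-9 + 64))² = (22 + ((-11 + 17) + 24)/55)² = (22 + (6 + 24)*(1/55))² = (22 + 30*(1/55))² = (22 + 6/11)² = (248/11)² = 61504/121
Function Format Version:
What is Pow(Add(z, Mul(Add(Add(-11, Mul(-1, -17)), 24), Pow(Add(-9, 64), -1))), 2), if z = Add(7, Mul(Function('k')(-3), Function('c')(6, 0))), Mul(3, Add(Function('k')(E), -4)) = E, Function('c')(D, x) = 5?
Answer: Rational(61504, 121) ≈ 508.30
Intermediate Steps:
Function('k')(E) = Add(4, Mul(Rational(1, 3), E))
z = 22 (z = Add(7, Mul(Add(4, Mul(Rational(1, 3), -3)), 5)) = Add(7, Mul(Add(4, -1), 5)) = Add(7, Mul(3, 5)) = Add(7, 15) = 22)
Pow(Add(z, Mul(Add(Add(-11, Mul(-1, -17)), 24), Pow(Add(-9, 64), -1))), 2) = Pow(Add(22, Mul(Add(Add(-11, Mul(-1, -17)), 24), Pow(Add(-9, 64), -1))), 2) = Pow(Add(22, Mul(Add(Add(-11, 17), 24), Pow(55, -1))), 2) = Pow(Add(22, Mul(Add(6, 24), Rational(1, 55))), 2) = Pow(Add(22, Mul(30, Rational(1, 55))), 2) = Pow(Add(22, Rational(6, 11)), 2) = Pow(Rational(248, 11), 2) = Rational(61504, 121)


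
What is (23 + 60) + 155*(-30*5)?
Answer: -23167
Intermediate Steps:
(23 + 60) + 155*(-30*5) = 83 + 155*(-150) = 83 - 23250 = -23167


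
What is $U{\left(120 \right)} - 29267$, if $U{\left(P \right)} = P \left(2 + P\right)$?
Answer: $-14627$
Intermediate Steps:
$U{\left(120 \right)} - 29267 = 120 \left(2 + 120\right) - 29267 = 120 \cdot 122 - 29267 = 14640 - 29267 = -14627$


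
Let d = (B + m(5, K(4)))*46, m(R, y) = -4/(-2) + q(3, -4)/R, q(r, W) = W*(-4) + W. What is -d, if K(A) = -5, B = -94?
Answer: 20608/5 ≈ 4121.6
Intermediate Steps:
q(r, W) = -3*W (q(r, W) = -4*W + W = -3*W)
m(R, y) = 2 + 12/R (m(R, y) = -4/(-2) + (-3*(-4))/R = -4*(-½) + 12/R = 2 + 12/R)
d = -20608/5 (d = (-94 + (2 + 12/5))*46 = (-94 + 22/5)*46 = -448/5*46 = -20608/5 ≈ -4121.6)
-d = -1*(-20608/5) = 20608/5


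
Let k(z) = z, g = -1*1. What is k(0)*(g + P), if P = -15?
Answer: 0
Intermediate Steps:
g = -1
k(0)*(g + P) = 0*(-1 - 15) = 0*(-16) = 0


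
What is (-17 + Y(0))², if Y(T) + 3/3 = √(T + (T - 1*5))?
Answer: (18 - I*√5)² ≈ 319.0 - 80.498*I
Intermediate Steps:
Y(T) = -1 + √(-5 + 2*T) (Y(T) = -1 + √(T + (T - 1*5)) = -1 + √(T + (T - 5)) = -1 + √(T + (-5 + T)) = -1 + √(-5 + 2*T))
(-17 + Y(0))² = (-17 + (-1 + √(-5 + 2*0)))² = (-17 + (-1 + √(-5 + 0)))² = (-17 + (-1 + √(-5)))² = (-17 + (-1 + I*√5))² = (-18 + I*√5)²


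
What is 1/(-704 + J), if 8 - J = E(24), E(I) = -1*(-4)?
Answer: -1/700 ≈ -0.0014286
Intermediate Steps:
E(I) = 4
J = 4 (J = 8 - 1*4 = 8 - 4 = 4)
1/(-704 + J) = 1/(-704 + 4) = 1/(-700) = -1/700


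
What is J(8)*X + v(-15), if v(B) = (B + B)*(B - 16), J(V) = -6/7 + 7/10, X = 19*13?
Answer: 62383/70 ≈ 891.19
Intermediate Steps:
X = 247
J(V) = -11/70 (J(V) = -6*⅐ + 7*(⅒) = -6/7 + 7/10 = -11/70)
v(B) = 2*B*(-16 + B) (v(B) = (2*B)*(-16 + B) = 2*B*(-16 + B))
J(8)*X + v(-15) = -11/70*247 + 2*(-15)*(-16 - 15) = -2717/70 + 2*(-15)*(-31) = -2717/70 + 930 = 62383/70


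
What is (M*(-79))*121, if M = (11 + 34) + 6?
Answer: -487509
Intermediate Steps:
M = 51 (M = 45 + 6 = 51)
(M*(-79))*121 = (51*(-79))*121 = -4029*121 = -487509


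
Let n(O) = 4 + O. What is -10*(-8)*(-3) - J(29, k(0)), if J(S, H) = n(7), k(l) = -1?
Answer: -251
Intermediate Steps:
J(S, H) = 11 (J(S, H) = 4 + 7 = 11)
-10*(-8)*(-3) - J(29, k(0)) = -10*(-8)*(-3) - 1*11 = 80*(-3) - 11 = -240 - 11 = -251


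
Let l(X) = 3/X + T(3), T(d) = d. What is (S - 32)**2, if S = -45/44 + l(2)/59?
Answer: 7315209841/6739216 ≈ 1085.5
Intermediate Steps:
l(X) = 3 + 3/X (l(X) = 3/X + 3 = 3 + 3/X)
S = -2457/2596 (S = -45/44 + (3 + 3/2)/59 = -45*1/44 + (3 + 3*(1/2))*(1/59) = -45/44 + (3 + 3/2)*(1/59) = -45/44 + (9/2)*(1/59) = -45/44 + 9/118 = -2457/2596 ≈ -0.94646)
(S - 32)**2 = (-2457/2596 - 32)**2 = (-85529/2596)**2 = 7315209841/6739216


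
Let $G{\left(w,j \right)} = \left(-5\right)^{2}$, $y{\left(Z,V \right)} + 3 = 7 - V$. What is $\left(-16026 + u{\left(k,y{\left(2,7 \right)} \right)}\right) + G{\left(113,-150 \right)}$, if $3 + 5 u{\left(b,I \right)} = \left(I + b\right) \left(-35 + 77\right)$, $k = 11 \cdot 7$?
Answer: $-15380$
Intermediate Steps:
$y{\left(Z,V \right)} = 4 - V$ ($y{\left(Z,V \right)} = -3 - \left(-7 + V\right) = 4 - V$)
$k = 77$
$G{\left(w,j \right)} = 25$
$u{\left(b,I \right)} = - \frac{3}{5} + \frac{42 I}{5} + \frac{42 b}{5}$ ($u{\left(b,I \right)} = - \frac{3}{5} + \frac{\left(I + b\right) \left(-35 + 77\right)}{5} = - \frac{3}{5} + \frac{\left(I + b\right) 42}{5} = - \frac{3}{5} + \frac{42 I + 42 b}{5} = - \frac{3}{5} + \left(\frac{42 I}{5} + \frac{42 b}{5}\right) = - \frac{3}{5} + \frac{42 I}{5} + \frac{42 b}{5}$)
$\left(-16026 + u{\left(k,y{\left(2,7 \right)} \right)}\right) + G{\left(113,-150 \right)} = \left(-16026 + \left(- \frac{3}{5} + \frac{42 \left(4 - 7\right)}{5} + \frac{42}{5} \cdot 77\right)\right) + 25 = \left(-16026 + \left(- \frac{3}{5} + \frac{42 \left(4 - 7\right)}{5} + \frac{3234}{5}\right)\right) + 25 = \left(-16026 + \left(- \frac{3}{5} + \frac{42}{5} \left(-3\right) + \frac{3234}{5}\right)\right) + 25 = \left(-16026 - -621\right) + 25 = \left(-16026 + 621\right) + 25 = -15405 + 25 = -15380$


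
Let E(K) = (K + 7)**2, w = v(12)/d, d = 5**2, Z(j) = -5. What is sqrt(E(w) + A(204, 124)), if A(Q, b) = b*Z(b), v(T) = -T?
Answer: I*sqrt(360931)/25 ≈ 24.031*I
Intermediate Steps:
d = 25
w = -12/25 (w = -1*12/25 = -12*1/25 = -12/25 ≈ -0.48000)
A(Q, b) = -5*b (A(Q, b) = b*(-5) = -5*b)
E(K) = (7 + K)**2
sqrt(E(w) + A(204, 124)) = sqrt((7 - 12/25)**2 - 5*124) = sqrt((163/25)**2 - 620) = sqrt(26569/625 - 620) = sqrt(-360931/625) = I*sqrt(360931)/25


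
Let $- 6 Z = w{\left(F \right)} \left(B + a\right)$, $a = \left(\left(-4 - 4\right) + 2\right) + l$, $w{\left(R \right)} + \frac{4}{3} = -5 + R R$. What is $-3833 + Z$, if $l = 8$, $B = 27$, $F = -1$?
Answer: $- \frac{34265}{9} \approx -3807.2$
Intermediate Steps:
$w{\left(R \right)} = - \frac{19}{3} + R^{2}$ ($w{\left(R \right)} = - \frac{4}{3} + \left(-5 + R R\right) = - \frac{4}{3} + \left(-5 + R^{2}\right) = - \frac{19}{3} + R^{2}$)
$a = 2$ ($a = \left(\left(-4 - 4\right) + 2\right) + 8 = \left(-8 + 2\right) + 8 = -6 + 8 = 2$)
$Z = \frac{232}{9}$ ($Z = - \frac{\left(- \frac{19}{3} + \left(-1\right)^{2}\right) \left(27 + 2\right)}{6} = - \frac{\left(- \frac{19}{3} + 1\right) 29}{6} = - \frac{\left(- \frac{16}{3}\right) 29}{6} = \left(- \frac{1}{6}\right) \left(- \frac{464}{3}\right) = \frac{232}{9} \approx 25.778$)
$-3833 + Z = -3833 + \frac{232}{9} = - \frac{34265}{9}$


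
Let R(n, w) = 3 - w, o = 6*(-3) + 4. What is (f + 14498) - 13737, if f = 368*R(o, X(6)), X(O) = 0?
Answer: 1865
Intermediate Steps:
o = -14 (o = -18 + 4 = -14)
f = 1104 (f = 368*(3 - 1*0) = 368*(3 + 0) = 368*3 = 1104)
(f + 14498) - 13737 = (1104 + 14498) - 13737 = 15602 - 13737 = 1865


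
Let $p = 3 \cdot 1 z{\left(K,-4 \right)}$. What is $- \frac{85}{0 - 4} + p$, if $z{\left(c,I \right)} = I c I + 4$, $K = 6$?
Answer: $\frac{1285}{4} \approx 321.25$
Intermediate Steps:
$z{\left(c,I \right)} = 4 + c I^{2}$ ($z{\left(c,I \right)} = c I^{2} + 4 = 4 + c I^{2}$)
$p = 300$ ($p = 3 \cdot 1 \left(4 + 6 \left(-4\right)^{2}\right) = 3 \cdot 1 \left(4 + 6 \cdot 16\right) = 3 \cdot 1 \left(4 + 96\right) = 3 \cdot 1 \cdot 100 = 3 \cdot 100 = 300$)
$- \frac{85}{0 - 4} + p = - \frac{85}{0 - 4} + 300 = - \frac{85}{-4} + 300 = \left(-85\right) \left(- \frac{1}{4}\right) + 300 = \frac{85}{4} + 300 = \frac{1285}{4}$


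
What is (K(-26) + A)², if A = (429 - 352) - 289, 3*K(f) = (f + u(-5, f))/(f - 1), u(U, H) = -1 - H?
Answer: 294843241/6561 ≈ 44939.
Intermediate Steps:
K(f) = -1/(3*(-1 + f)) (K(f) = ((f + (-1 - f))/(f - 1))/3 = (-1/(-1 + f))/3 = -1/(3*(-1 + f)))
A = -212 (A = 77 - 289 = -212)
(K(-26) + A)² = (-1/(-3 + 3*(-26)) - 212)² = (-1/(-3 - 78) - 212)² = (-1/(-81) - 212)² = (-1*(-1/81) - 212)² = (1/81 - 212)² = (-17171/81)² = 294843241/6561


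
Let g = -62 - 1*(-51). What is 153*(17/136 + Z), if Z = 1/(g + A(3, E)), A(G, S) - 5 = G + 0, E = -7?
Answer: -255/8 ≈ -31.875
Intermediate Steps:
A(G, S) = 5 + G (A(G, S) = 5 + (G + 0) = 5 + G)
g = -11 (g = -62 + 51 = -11)
Z = -1/3 (Z = 1/(-11 + (5 + 3)) = 1/(-11 + 8) = 1/(-3) = -1/3 ≈ -0.33333)
153*(17/136 + Z) = 153*(17/136 - 1/3) = 153*(17*(1/136) - 1/3) = 153*(1/8 - 1/3) = 153*(-5/24) = -255/8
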